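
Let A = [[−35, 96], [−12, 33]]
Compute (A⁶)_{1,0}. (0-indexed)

2184

tr A = −2 and det A = −3, so the characteristic polynomial is λ² − (−2)λ + (−3) with roots −3 and 1.
Eigenvectors give P = [[3, −8], [1, −3]] with P⁻¹ = [[3, −8], [1, −3]], and A = P·diag(−3, 1)·P⁻¹.
Then A⁶ = P·diag(729, 1)·P⁻¹ = [[2187, −8], [729, −3]] · [[3, −8], [1, −3]] = [[6553, −17472], [2184, −5823]].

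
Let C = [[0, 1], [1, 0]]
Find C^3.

C² = I (check: tr C = 0 and det C = −1), so C^3 = C since 3 is odd.

[[0, 1], [1, 0]]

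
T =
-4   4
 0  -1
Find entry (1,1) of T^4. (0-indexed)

1

T^2 = [[16, -20], [0, 1]]
T^3 = [[-64, 84], [0, -1]]
T^4 = [[256, -340], [0, 1]]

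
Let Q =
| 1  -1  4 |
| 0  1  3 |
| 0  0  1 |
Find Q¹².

[[1, -12, -150], [0, 1, 36], [0, 0, 1]]

Q = I + N where N = [[0, -1, 4], [0, 0, 3], [0, 0, 0]] is strictly upper-triangular, so N³ = 0.
(I + N)¹² = I + 12·N + 66·N² = [[1, -12, -150], [0, 1, 36], [0, 0, 1]].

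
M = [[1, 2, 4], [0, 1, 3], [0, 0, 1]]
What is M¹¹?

M = I + N where N = [[0, 2, 4], [0, 0, 3], [0, 0, 0]] is strictly upper-triangular, so N³ = 0.
(I + N)¹¹ = I + 11·N + 55·N² = [[1, 22, 374], [0, 1, 33], [0, 0, 1]].

[[1, 22, 374], [0, 1, 33], [0, 0, 1]]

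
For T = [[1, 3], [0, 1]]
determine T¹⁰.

T = I + N where N = [[0, 3], [0, 0]] is strictly upper-triangular, so N² = 0.
(I + N)¹⁰ = I + 10·N = [[1, 30], [0, 1]].

[[1, 30], [0, 1]]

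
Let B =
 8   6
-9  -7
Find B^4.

tr B = 1 and det B = -2, so the characteristic polynomial is λ² − (1)λ + (-2) with roots -1 and 2.
Eigenvectors give P = [[-2, -1], [3, 1]] with P⁻¹ = [[1, 1], [-3, -2]], and B = P·diag(-1, 2)·P⁻¹.
Then B^4 = P·diag(1, 16)·P⁻¹ = [[-2, -16], [3, 16]] · [[1, 1], [-3, -2]] = [[46, 30], [-45, -29]].

[[46, 30], [-45, -29]]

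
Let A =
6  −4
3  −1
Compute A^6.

[[2724, −2660], [1995, −1931]]

tr A = 5 and det A = 6, so the characteristic polynomial is λ² − (5)λ + (6) with roots 2 and 3.
Eigenvectors give P = [[1, 4], [1, 3]] with P⁻¹ = [[−3, 4], [1, −1]], and A = P·diag(2, 3)·P⁻¹.
Then A^6 = P·diag(64, 729)·P⁻¹ = [[64, 2916], [64, 2187]] · [[−3, 4], [1, −1]] = [[2724, −2660], [1995, −1931]].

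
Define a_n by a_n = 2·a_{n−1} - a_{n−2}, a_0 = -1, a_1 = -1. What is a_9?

With companion matrix A = [[2, -1], [1, 0]], [a_n, a_{n−1}]ᵀ = A·[a_{n−1}, a_{n−2}]ᵀ, so [a_9, a_8]ᵀ = A^8·[a_1, a_0]ᵀ.
A^8 = [[9, -8], [8, -7]], giving [a_9, a_8]ᵀ = [[-1], [-1]].

-1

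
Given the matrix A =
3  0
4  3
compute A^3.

A^2 = [[9, 0], [24, 9]]
A^3 = [[27, 0], [108, 27]]

[[27, 0], [108, 27]]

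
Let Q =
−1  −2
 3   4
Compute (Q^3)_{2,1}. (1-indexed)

tr Q = 3 and det Q = 2, so the characteristic polynomial is λ² − (3)λ + (2) with roots 1 and 2.
Eigenvectors give P = [[1, −2], [−1, 3]] with P⁻¹ = [[3, 2], [1, 1]], and Q = P·diag(1, 2)·P⁻¹.
Then Q^3 = P·diag(1, 8)·P⁻¹ = [[1, −16], [−1, 24]] · [[3, 2], [1, 1]] = [[−13, −14], [21, 22]].

21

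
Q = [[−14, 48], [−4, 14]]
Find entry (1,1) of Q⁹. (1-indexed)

−3584

tr Q = 0 and det Q = −4, so the characteristic polynomial is λ² − (0)λ + (−4) with roots −2 and 2.
Eigenvectors give P = [[4, 3], [1, 1]] with P⁻¹ = [[1, −3], [−1, 4]], and Q = P·diag(−2, 2)·P⁻¹.
Then Q⁹ = P·diag(−512, 512)·P⁻¹ = [[−2048, 1536], [−512, 512]] · [[1, −3], [−1, 4]] = [[−3584, 12288], [−1024, 3584]].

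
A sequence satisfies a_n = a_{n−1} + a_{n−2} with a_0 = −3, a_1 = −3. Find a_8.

−102

With companion matrix C = [[1, 1], [1, 0]], [a_n, a_{n−1}]ᵀ = C·[a_{n−1}, a_{n−2}]ᵀ, so [a_8, a_7]ᵀ = C⁷·[a_1, a_0]ᵀ.
C⁷ = [[21, 13], [13, 8]], giving [a_8, a_7]ᵀ = [[−102], [−63]].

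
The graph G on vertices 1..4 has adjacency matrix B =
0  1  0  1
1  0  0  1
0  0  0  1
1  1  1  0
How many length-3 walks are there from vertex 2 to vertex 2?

2

The number of length-3 walks from vertex 2 to vertex 2 is entry (2,2) of B³, where B is the adjacency matrix.
B² = [[2, 1, 1, 1], [1, 2, 1, 1], [1, 1, 1, 0], [1, 1, 0, 3]]
B³ = [[2, 3, 1, 4], [3, 2, 1, 4], [1, 1, 0, 3], [4, 4, 3, 2]]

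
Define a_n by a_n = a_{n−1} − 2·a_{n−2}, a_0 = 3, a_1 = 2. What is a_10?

With companion matrix B = [[1, −2], [1, 0]], [a_n, a_{n−1}]ᵀ = B·[a_{n−1}, a_{n−2}]ᵀ, so [a_10, a_9]ᵀ = B^9·[a_1, a_0]ᵀ.
B^9 = [[−11, 34], [−17, 6]], giving [a_10, a_9]ᵀ = [[80], [−16]].

80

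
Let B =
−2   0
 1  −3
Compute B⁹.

[[−512, 0], [19171, −19683]]

tr B = −5 and det B = 6, so the characteristic polynomial is λ² − (−5)λ + (6) with roots −2 and −3.
Eigenvectors give P = [[1, 0], [1, −1]] with P⁻¹ = [[1, 0], [1, −1]], and B = P·diag(−2, −3)·P⁻¹.
Then B⁹ = P·diag(−512, −19683)·P⁻¹ = [[−512, 0], [−512, 19683]] · [[1, 0], [1, −1]] = [[−512, 0], [19171, −19683]].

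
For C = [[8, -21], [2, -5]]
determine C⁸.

[[1786, -5355], [510, -1529]]

tr C = 3 and det C = 2, so the characteristic polynomial is λ² − (3)λ + (2) with roots 2 and 1.
Eigenvectors give P = [[-7, 3], [-2, 1]] with P⁻¹ = [[-1, 3], [-2, 7]], and C = P·diag(2, 1)·P⁻¹.
Then C⁸ = P·diag(256, 1)·P⁻¹ = [[-1792, 3], [-512, 1]] · [[-1, 3], [-2, 7]] = [[1786, -5355], [510, -1529]].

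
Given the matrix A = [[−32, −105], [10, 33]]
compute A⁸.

[[−37574, −132405], [12610, 44391]]

tr A = 1 and det A = −6, so the characteristic polynomial is λ² − (1)λ + (−6) with roots 3 and −2.
Eigenvectors give P = [[−3, 7], [1, −2]] with P⁻¹ = [[2, 7], [1, 3]], and A = P·diag(3, −2)·P⁻¹.
Then A⁸ = P·diag(6561, 256)·P⁻¹ = [[−19683, 1792], [6561, −512]] · [[2, 7], [1, 3]] = [[−37574, −132405], [12610, 44391]].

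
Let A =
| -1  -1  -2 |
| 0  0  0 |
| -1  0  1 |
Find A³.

[[-3, -3, -6], [0, 0, 0], [-3, 0, 3]]

A² = [[3, 1, 0], [0, 0, 0], [0, 1, 3]]
A³ = [[-3, -3, -6], [0, 0, 0], [-3, 0, 3]]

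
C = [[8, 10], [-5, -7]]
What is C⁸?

[[12866, 12610], [-6305, -6049]]

tr C = 1 and det C = -6, so the characteristic polynomial is λ² − (1)λ + (-6) with roots -2 and 3.
Eigenvectors give P = [[-1, 2], [1, -1]] with P⁻¹ = [[1, 2], [1, 1]], and C = P·diag(-2, 3)·P⁻¹.
Then C⁸ = P·diag(256, 6561)·P⁻¹ = [[-256, 13122], [256, -6561]] · [[1, 2], [1, 1]] = [[12866, 12610], [-6305, -6049]].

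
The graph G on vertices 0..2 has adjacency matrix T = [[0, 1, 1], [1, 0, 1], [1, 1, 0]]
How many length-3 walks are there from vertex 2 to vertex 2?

The number of length-3 walks from vertex 2 to vertex 2 is entry (2,2) of T³, where T is the adjacency matrix.
T² = [[2, 1, 1], [1, 2, 1], [1, 1, 2]]
T³ = [[2, 3, 3], [3, 2, 3], [3, 3, 2]]

2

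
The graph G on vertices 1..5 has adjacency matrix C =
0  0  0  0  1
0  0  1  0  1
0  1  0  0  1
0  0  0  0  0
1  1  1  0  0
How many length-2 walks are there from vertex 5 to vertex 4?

The number of length-2 walks from vertex 5 to vertex 4 is entry (5,4) of C^2, where C is the adjacency matrix.
C^2 = [[1, 1, 1, 0, 0], [1, 2, 1, 0, 1], [1, 1, 2, 0, 1], [0, 0, 0, 0, 0], [0, 1, 1, 0, 3]]

0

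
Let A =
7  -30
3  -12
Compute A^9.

tr A = -5 and det A = 6, so the characteristic polynomial is λ² − (-5)λ + (6) with roots -2 and -3.
Eigenvectors give P = [[10, 3], [3, 1]] with P⁻¹ = [[1, -3], [-3, 10]], and A = P·diag(-2, -3)·P⁻¹.
Then A^9 = P·diag(-512, -19683)·P⁻¹ = [[-5120, -59049], [-1536, -19683]] · [[1, -3], [-3, 10]] = [[172027, -575130], [57513, -192222]].

[[172027, -575130], [57513, -192222]]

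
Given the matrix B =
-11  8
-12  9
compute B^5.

tr B = -2 and det B = -3, so the characteristic polynomial is λ² − (-2)λ + (-3) with roots -3 and 1.
Eigenvectors give P = [[1, -2], [1, -3]] with P⁻¹ = [[3, -2], [1, -1]], and B = P·diag(-3, 1)·P⁻¹.
Then B^5 = P·diag(-243, 1)·P⁻¹ = [[-243, -2], [-243, -3]] · [[3, -2], [1, -1]] = [[-731, 488], [-732, 489]].

[[-731, 488], [-732, 489]]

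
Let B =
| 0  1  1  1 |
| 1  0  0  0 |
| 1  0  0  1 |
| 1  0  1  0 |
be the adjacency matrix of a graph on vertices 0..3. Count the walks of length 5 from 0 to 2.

17

The number of length-5 walks from vertex 0 to vertex 2 is entry (0,2) of B⁵, where B is the adjacency matrix.
B² = [[3, 0, 1, 1], [0, 1, 1, 1], [1, 1, 2, 1], [1, 1, 1, 2]]
B³ = [[2, 3, 4, 4], [3, 0, 1, 1], [4, 1, 2, 3], [4, 1, 3, 2]]
B⁴ = [[11, 2, 6, 6], [2, 3, 4, 4], [6, 4, 7, 6], [6, 4, 6, 7]]
B⁵ = [[14, 11, 17, 17], [11, 2, 6, 6], [17, 6, 12, 13], [17, 6, 13, 12]]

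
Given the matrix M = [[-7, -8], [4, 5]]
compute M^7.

[[-4375, -4376], [2188, 2189]]

tr M = -2 and det M = -3, so the characteristic polynomial is λ² − (-2)λ + (-3) with roots -3 and 1.
Eigenvectors give P = [[-2, -1], [1, 1]] with P⁻¹ = [[-1, -1], [1, 2]], and M = P·diag(-3, 1)·P⁻¹.
Then M^7 = P·diag(-2187, 1)·P⁻¹ = [[4374, -1], [-2187, 1]] · [[-1, -1], [1, 2]] = [[-4375, -4376], [2188, 2189]].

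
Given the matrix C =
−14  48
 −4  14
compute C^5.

tr C = 0 and det C = −4, so the characteristic polynomial is λ² − (0)λ + (−4) with roots 2 and −2.
Eigenvectors give P = [[3, 4], [1, 1]] with P⁻¹ = [[−1, 4], [1, −3]], and C = P·diag(2, −2)·P⁻¹.
Then C^5 = P·diag(32, −32)·P⁻¹ = [[96, −128], [32, −32]] · [[−1, 4], [1, −3]] = [[−224, 768], [−64, 224]].

[[−224, 768], [−64, 224]]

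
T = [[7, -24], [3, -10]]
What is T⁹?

[[4087, -12264], [1533, -4600]]

tr T = -3 and det T = 2, so the characteristic polynomial is λ² − (-3)λ + (2) with roots -2 and -1.
Eigenvectors give P = [[8, -3], [3, -1]] with P⁻¹ = [[-1, 3], [-3, 8]], and T = P·diag(-2, -1)·P⁻¹.
Then T⁹ = P·diag(-512, -1)·P⁻¹ = [[-4096, 3], [-1536, 1]] · [[-1, 3], [-3, 8]] = [[4087, -12264], [1533, -4600]].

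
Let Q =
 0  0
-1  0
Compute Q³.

Q is strictly triangular, hence nilpotent: Q² = 0, so Q³ = 0.

[[0, 0], [0, 0]]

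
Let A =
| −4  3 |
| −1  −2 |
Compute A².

[[13, −18], [6, 1]]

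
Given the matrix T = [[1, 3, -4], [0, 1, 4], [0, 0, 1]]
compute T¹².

[[1, 36, 744], [0, 1, 48], [0, 0, 1]]

T = I + N where N = [[0, 3, -4], [0, 0, 4], [0, 0, 0]] is strictly upper-triangular, so N³ = 0.
(I + N)¹² = I + 12·N + 66·N² = [[1, 36, 744], [0, 1, 48], [0, 0, 1]].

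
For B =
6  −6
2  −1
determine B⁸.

tr B = 5 and det B = 6, so the characteristic polynomial is λ² − (5)λ + (6) with roots 2 and 3.
Eigenvectors give P = [[3, 2], [2, 1]] with P⁻¹ = [[−1, 2], [2, −3]], and B = P·diag(2, 3)·P⁻¹.
Then B⁸ = P·diag(256, 6561)·P⁻¹ = [[768, 13122], [512, 6561]] · [[−1, 2], [2, −3]] = [[25476, −37830], [12610, −18659]].

[[25476, −37830], [12610, −18659]]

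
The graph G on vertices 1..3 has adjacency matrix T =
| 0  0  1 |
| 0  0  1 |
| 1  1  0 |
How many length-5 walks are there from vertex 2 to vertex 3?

4

The number of length-5 walks from vertex 2 to vertex 3 is entry (2,3) of T⁵, where T is the adjacency matrix.
T² = [[1, 1, 0], [1, 1, 0], [0, 0, 2]]
T³ = [[0, 0, 2], [0, 0, 2], [2, 2, 0]]
T⁴ = [[2, 2, 0], [2, 2, 0], [0, 0, 4]]
T⁵ = [[0, 0, 4], [0, 0, 4], [4, 4, 0]]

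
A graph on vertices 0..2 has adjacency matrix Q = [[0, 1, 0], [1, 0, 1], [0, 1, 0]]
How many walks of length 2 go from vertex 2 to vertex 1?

The number of length-2 walks from vertex 2 to vertex 1 is entry (2,1) of Q², where Q is the adjacency matrix.
Q² = [[1, 0, 1], [0, 2, 0], [1, 0, 1]]

0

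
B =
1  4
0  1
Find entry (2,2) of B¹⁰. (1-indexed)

1

B = I + N where N = [[0, 4], [0, 0]] is strictly upper-triangular, so N² = 0.
(I + N)¹⁰ = I + 10·N = [[1, 40], [0, 1]].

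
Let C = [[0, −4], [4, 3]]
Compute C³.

C² = [[−16, −12], [12, −7]]
C³ = [[−48, 28], [−28, −69]]

[[−48, 28], [−28, −69]]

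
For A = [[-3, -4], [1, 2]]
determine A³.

A² = [[5, 4], [-1, 0]]
A³ = [[-11, -12], [3, 4]]

[[-11, -12], [3, 4]]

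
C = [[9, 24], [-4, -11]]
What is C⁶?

[[-1455, -4368], [728, 2185]]

tr C = -2 and det C = -3, so the characteristic polynomial is λ² − (-2)λ + (-3) with roots 1 and -3.
Eigenvectors give P = [[3, 2], [-1, -1]] with P⁻¹ = [[1, 2], [-1, -3]], and C = P·diag(1, -3)·P⁻¹.
Then C⁶ = P·diag(1, 729)·P⁻¹ = [[3, 1458], [-1, -729]] · [[1, 2], [-1, -3]] = [[-1455, -4368], [728, 2185]].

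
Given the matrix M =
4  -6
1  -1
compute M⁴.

tr M = 3 and det M = 2, so the characteristic polynomial is λ² − (3)λ + (2) with roots 1 and 2.
Eigenvectors give P = [[2, 3], [1, 1]] with P⁻¹ = [[-1, 3], [1, -2]], and M = P·diag(1, 2)·P⁻¹.
Then M⁴ = P·diag(1, 16)·P⁻¹ = [[2, 48], [1, 16]] · [[-1, 3], [1, -2]] = [[46, -90], [15, -29]].

[[46, -90], [15, -29]]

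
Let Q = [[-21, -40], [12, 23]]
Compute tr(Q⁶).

tr Q = 2 and det Q = -3, so the characteristic polynomial is λ² − (2)λ + (-3) with roots 3 and -1.
Eigenvectors give P = [[-5, -2], [3, 1]] with P⁻¹ = [[1, 2], [-3, -5]], and Q = P·diag(3, -1)·P⁻¹.
Then Q⁶ = P·diag(729, 1)·P⁻¹ = [[-3645, -2], [2187, 1]] · [[1, 2], [-3, -5]] = [[-3639, -7280], [2184, 4369]].

730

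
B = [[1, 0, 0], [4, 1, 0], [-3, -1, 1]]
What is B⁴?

B = I + N where N = [[0, 0, 0], [4, 0, 0], [-3, -1, 0]] is strictly lower-triangular, so N³ = 0.
(I + N)⁴ = I + 4·N + 6·N² = [[1, 0, 0], [16, 1, 0], [-36, -4, 1]].

[[1, 0, 0], [16, 1, 0], [-36, -4, 1]]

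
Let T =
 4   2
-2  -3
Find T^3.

T^2 = [[12, 2], [-2, 5]]
T^3 = [[44, 18], [-18, -19]]

[[44, 18], [-18, -19]]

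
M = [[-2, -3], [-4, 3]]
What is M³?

M² = [[16, -3], [-4, 21]]
M³ = [[-20, -57], [-76, 75]]

[[-20, -57], [-76, 75]]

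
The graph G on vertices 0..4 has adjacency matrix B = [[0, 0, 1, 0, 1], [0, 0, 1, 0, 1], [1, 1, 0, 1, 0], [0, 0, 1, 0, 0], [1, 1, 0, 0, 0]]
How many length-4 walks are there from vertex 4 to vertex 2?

The number of length-4 walks from vertex 4 to vertex 2 is entry (4,2) of B⁴, where B is the adjacency matrix.
B² = [[2, 2, 0, 1, 0], [2, 2, 0, 1, 0], [0, 0, 3, 0, 2], [1, 1, 0, 1, 0], [0, 0, 2, 0, 2]]
B³ = [[0, 0, 5, 0, 4], [0, 0, 5, 0, 4], [5, 5, 0, 3, 0], [0, 0, 3, 0, 2], [4, 4, 0, 2, 0]]
B⁴ = [[9, 9, 0, 5, 0], [9, 9, 0, 5, 0], [0, 0, 13, 0, 10], [5, 5, 0, 3, 0], [0, 0, 10, 0, 8]]

10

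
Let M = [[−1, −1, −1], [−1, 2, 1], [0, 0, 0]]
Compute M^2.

[[2, −1, 0], [−1, 5, 3], [0, 0, 0]]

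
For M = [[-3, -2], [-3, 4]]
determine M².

[[15, -2], [-3, 22]]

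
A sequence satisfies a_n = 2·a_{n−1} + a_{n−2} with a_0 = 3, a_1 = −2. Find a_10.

With companion matrix Q = [[2, 1], [1, 0]], [a_n, a_{n−1}]ᵀ = Q·[a_{n−1}, a_{n−2}]ᵀ, so [a_10, a_9]ᵀ = Q⁹·[a_1, a_0]ᵀ.
Q⁹ = [[2378, 985], [985, 408]], giving [a_10, a_9]ᵀ = [[−1801], [−746]].

−1801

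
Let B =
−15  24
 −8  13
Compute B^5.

[[−975, 1464], [−488, 733]]

tr B = −2 and det B = −3, so the characteristic polynomial is λ² − (−2)λ + (−3) with roots 1 and −3.
Eigenvectors give P = [[−3, 2], [−2, 1]] with P⁻¹ = [[1, −2], [2, −3]], and B = P·diag(1, −3)·P⁻¹.
Then B^5 = P·diag(1, −243)·P⁻¹ = [[−3, −486], [−2, −243]] · [[1, −2], [2, −3]] = [[−975, 1464], [−488, 733]].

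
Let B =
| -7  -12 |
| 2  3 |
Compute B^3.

tr B = -4 and det B = 3, so the characteristic polynomial is λ² − (-4)λ + (3) with roots -1 and -3.
Eigenvectors give P = [[-2, 3], [1, -1]] with P⁻¹ = [[1, 3], [1, 2]], and B = P·diag(-1, -3)·P⁻¹.
Then B^3 = P·diag(-1, -27)·P⁻¹ = [[2, -81], [-1, 27]] · [[1, 3], [1, 2]] = [[-79, -156], [26, 51]].

[[-79, -156], [26, 51]]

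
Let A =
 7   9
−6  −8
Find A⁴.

[[−29, −45], [30, 46]]

tr A = −1 and det A = −2, so the characteristic polynomial is λ² − (−1)λ + (−2) with roots 1 and −2.
Eigenvectors give P = [[−3, 1], [2, −1]] with P⁻¹ = [[−1, −1], [−2, −3]], and A = P·diag(1, −2)·P⁻¹.
Then A⁴ = P·diag(1, 16)·P⁻¹ = [[−3, 16], [2, −16]] · [[−1, −1], [−2, −3]] = [[−29, −45], [30, 46]].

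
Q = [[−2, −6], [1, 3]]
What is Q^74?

Q² = Q (a projection; rank 1, trace 1), so Q^74 = Q.

[[−2, −6], [1, 3]]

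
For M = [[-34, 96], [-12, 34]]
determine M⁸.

[[256, 0], [0, 256]]

tr M = 0 and det M = -4, so the characteristic polynomial is λ² − (0)λ + (-4) with roots 2 and -2.
Eigenvectors give P = [[-8, -3], [-3, -1]] with P⁻¹ = [[1, -3], [-3, 8]], and M = P·diag(2, -2)·P⁻¹.
Then M⁸ = P·diag(256, 256)·P⁻¹ = [[-2048, -768], [-768, -256]] · [[1, -3], [-3, 8]] = [[256, 0], [0, 256]].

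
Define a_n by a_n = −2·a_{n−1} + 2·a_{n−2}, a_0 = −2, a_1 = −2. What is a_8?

480

With companion matrix M = [[−2, 2], [1, 0]], [a_n, a_{n−1}]ᵀ = M·[a_{n−1}, a_{n−2}]ᵀ, so [a_8, a_7]ᵀ = M⁷·[a_1, a_0]ᵀ.
M⁷ = [[−896, 656], [328, −240]], giving [a_8, a_7]ᵀ = [[480], [−176]].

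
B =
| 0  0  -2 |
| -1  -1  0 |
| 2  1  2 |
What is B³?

B² = [[-4, -2, -4], [1, 1, 2], [3, 1, 0]]
B³ = [[-6, -2, 0], [3, 1, 2], [-1, -1, -6]]

[[-6, -2, 0], [3, 1, 2], [-1, -1, -6]]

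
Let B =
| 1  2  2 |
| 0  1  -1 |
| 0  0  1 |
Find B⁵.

[[1, 10, -10], [0, 1, -5], [0, 0, 1]]

B = I + N where N = [[0, 2, 2], [0, 0, -1], [0, 0, 0]] is strictly upper-triangular, so N³ = 0.
(I + N)⁵ = I + 5·N + 10·N² = [[1, 10, -10], [0, 1, -5], [0, 0, 1]].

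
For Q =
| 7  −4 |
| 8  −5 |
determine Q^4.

[[161, −80], [160, −79]]

tr Q = 2 and det Q = −3, so the characteristic polynomial is λ² − (2)λ + (−3) with roots 3 and −1.
Eigenvectors give P = [[−1, −1], [−1, −2]] with P⁻¹ = [[−2, 1], [1, −1]], and Q = P·diag(3, −1)·P⁻¹.
Then Q^4 = P·diag(81, 1)·P⁻¹ = [[−81, −1], [−81, −2]] · [[−2, 1], [1, −1]] = [[161, −80], [160, −79]].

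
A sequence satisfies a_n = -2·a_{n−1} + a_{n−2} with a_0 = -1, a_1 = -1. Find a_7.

With companion matrix Q = [[-2, 1], [1, 0]], [a_n, a_{n−1}]ᵀ = Q·[a_{n−1}, a_{n−2}]ᵀ, so [a_7, a_6]ᵀ = Q⁶·[a_1, a_0]ᵀ.
Q⁶ = [[169, -70], [-70, 29]], giving [a_7, a_6]ᵀ = [[-99], [41]].

-99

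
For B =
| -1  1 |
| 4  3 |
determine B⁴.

[[41, 36], [144, 185]]

B² = [[5, 2], [8, 13]]
B³ = [[3, 11], [44, 47]]
B⁴ = [[41, 36], [144, 185]]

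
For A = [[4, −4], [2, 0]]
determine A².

[[8, −16], [8, −8]]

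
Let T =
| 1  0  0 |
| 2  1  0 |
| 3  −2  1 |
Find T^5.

T = I + N where N = [[0, 0, 0], [2, 0, 0], [3, −2, 0]] is strictly lower-triangular, so N^3 = 0.
(I + N)^5 = I + 5·N + 10·N^2 = [[1, 0, 0], [10, 1, 0], [−25, −10, 1]].

[[1, 0, 0], [10, 1, 0], [−25, −10, 1]]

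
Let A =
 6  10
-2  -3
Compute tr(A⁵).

tr A = 3 and det A = 2, so the characteristic polynomial is λ² − (3)λ + (2) with roots 1 and 2.
Eigenvectors give P = [[2, 5], [-1, -2]] with P⁻¹ = [[-2, -5], [1, 2]], and A = P·diag(1, 2)·P⁻¹.
Then A⁵ = P·diag(1, 32)·P⁻¹ = [[2, 160], [-1, -64]] · [[-2, -5], [1, 2]] = [[156, 310], [-62, -123]].

33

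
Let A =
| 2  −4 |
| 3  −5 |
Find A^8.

[[−764, 1020], [−765, 1021]]

tr A = −3 and det A = 2, so the characteristic polynomial is λ² − (−3)λ + (2) with roots −1 and −2.
Eigenvectors give P = [[4, −1], [3, −1]] with P⁻¹ = [[1, −1], [3, −4]], and A = P·diag(−1, −2)·P⁻¹.
Then A^8 = P·diag(1, 256)·P⁻¹ = [[4, −256], [3, −256]] · [[1, −1], [3, −4]] = [[−764, 1020], [−765, 1021]].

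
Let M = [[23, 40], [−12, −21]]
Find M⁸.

tr M = 2 and det M = −3, so the characteristic polynomial is λ² − (2)λ + (−3) with roots −1 and 3.
Eigenvectors give P = [[−5, −2], [3, 1]] with P⁻¹ = [[1, 2], [−3, −5]], and M = P·diag(−1, 3)·P⁻¹.
Then M⁸ = P·diag(1, 6561)·P⁻¹ = [[−5, −13122], [3, 6561]] · [[1, 2], [−3, −5]] = [[39361, 65600], [−19680, −32799]].

[[39361, 65600], [−19680, −32799]]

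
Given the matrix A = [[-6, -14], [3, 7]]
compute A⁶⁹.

A² = A (a projection; rank 1, trace 1), so A⁶⁹ = A.

[[-6, -14], [3, 7]]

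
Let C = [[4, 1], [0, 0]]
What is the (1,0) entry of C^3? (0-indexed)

C^2 = [[16, 4], [0, 0]]
C^3 = [[64, 16], [0, 0]]

0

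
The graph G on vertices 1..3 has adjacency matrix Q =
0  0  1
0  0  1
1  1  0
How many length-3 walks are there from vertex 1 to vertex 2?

0

The number of length-3 walks from vertex 1 to vertex 2 is entry (1,2) of Q³, where Q is the adjacency matrix.
Q² = [[1, 1, 0], [1, 1, 0], [0, 0, 2]]
Q³ = [[0, 0, 2], [0, 0, 2], [2, 2, 0]]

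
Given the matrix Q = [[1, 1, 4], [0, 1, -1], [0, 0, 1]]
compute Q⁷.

Q = I + N where N = [[0, 1, 4], [0, 0, -1], [0, 0, 0]] is strictly upper-triangular, so N³ = 0.
(I + N)⁷ = I + 7·N + 21·N² = [[1, 7, 7], [0, 1, -7], [0, 0, 1]].

[[1, 7, 7], [0, 1, -7], [0, 0, 1]]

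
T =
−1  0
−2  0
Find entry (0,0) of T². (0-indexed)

1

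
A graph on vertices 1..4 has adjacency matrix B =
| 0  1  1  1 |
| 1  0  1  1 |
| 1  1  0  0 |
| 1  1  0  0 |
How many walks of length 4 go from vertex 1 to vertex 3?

The number of length-4 walks from vertex 1 to vertex 3 is entry (1,3) of B⁴, where B is the adjacency matrix.
B² = [[3, 2, 1, 1], [2, 3, 1, 1], [1, 1, 2, 2], [1, 1, 2, 2]]
B³ = [[4, 5, 5, 5], [5, 4, 5, 5], [5, 5, 2, 2], [5, 5, 2, 2]]
B⁴ = [[15, 14, 9, 9], [14, 15, 9, 9], [9, 9, 10, 10], [9, 9, 10, 10]]

9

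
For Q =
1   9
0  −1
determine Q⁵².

[[1, 0], [0, 1]]

Q² = I (check: tr Q = 0 and det Q = −1), so Q⁵² = I since 52 is even.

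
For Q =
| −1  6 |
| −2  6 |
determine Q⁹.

tr Q = 5 and det Q = 6, so the characteristic polynomial is λ² − (5)λ + (6) with roots 3 and 2.
Eigenvectors give P = [[3, 2], [2, 1]] with P⁻¹ = [[−1, 2], [2, −3]], and Q = P·diag(3, 2)·P⁻¹.
Then Q⁹ = P·diag(19683, 512)·P⁻¹ = [[59049, 1024], [39366, 512]] · [[−1, 2], [2, −3]] = [[−57001, 115026], [−38342, 77196]].

[[−57001, 115026], [−38342, 77196]]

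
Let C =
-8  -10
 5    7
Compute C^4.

tr C = -1 and det C = -6, so the characteristic polynomial is λ² − (-1)λ + (-6) with roots -3 and 2.
Eigenvectors give P = [[2, -1], [-1, 1]] with P⁻¹ = [[1, 1], [1, 2]], and C = P·diag(-3, 2)·P⁻¹.
Then C^4 = P·diag(81, 16)·P⁻¹ = [[162, -16], [-81, 16]] · [[1, 1], [1, 2]] = [[146, 130], [-65, -49]].

[[146, 130], [-65, -49]]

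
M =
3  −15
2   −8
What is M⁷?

tr M = −5 and det M = 6, so the characteristic polynomial is λ² − (−5)λ + (6) with roots −2 and −3.
Eigenvectors give P = [[3, −5], [1, −2]] with P⁻¹ = [[2, −5], [1, −3]], and M = P·diag(−2, −3)·P⁻¹.
Then M⁷ = P·diag(−128, −2187)·P⁻¹ = [[−384, 10935], [−128, 4374]] · [[2, −5], [1, −3]] = [[10167, −30885], [4118, −12482]].

[[10167, −30885], [4118, −12482]]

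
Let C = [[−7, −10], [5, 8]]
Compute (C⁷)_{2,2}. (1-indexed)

tr C = 1 and det C = −6, so the characteristic polynomial is λ² − (1)λ + (−6) with roots −2 and 3.
Eigenvectors give P = [[2, −1], [−1, 1]] with P⁻¹ = [[1, 1], [1, 2]], and C = P·diag(−2, 3)·P⁻¹.
Then C⁷ = P·diag(−128, 2187)·P⁻¹ = [[−256, −2187], [128, 2187]] · [[1, 1], [1, 2]] = [[−2443, −4630], [2315, 4502]].

4502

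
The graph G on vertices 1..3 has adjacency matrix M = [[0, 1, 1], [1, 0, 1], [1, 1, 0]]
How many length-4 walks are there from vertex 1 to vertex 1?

The number of length-4 walks from vertex 1 to vertex 1 is entry (1,1) of M^4, where M is the adjacency matrix.
M^2 = [[2, 1, 1], [1, 2, 1], [1, 1, 2]]
M^3 = [[2, 3, 3], [3, 2, 3], [3, 3, 2]]
M^4 = [[6, 5, 5], [5, 6, 5], [5, 5, 6]]

6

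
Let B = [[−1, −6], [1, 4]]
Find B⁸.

[[−509, −1530], [255, 766]]

tr B = 3 and det B = 2, so the characteristic polynomial is λ² − (3)λ + (2) with roots 1 and 2.
Eigenvectors give P = [[−3, −2], [1, 1]] with P⁻¹ = [[−1, −2], [1, 3]], and B = P·diag(1, 2)·P⁻¹.
Then B⁸ = P·diag(1, 256)·P⁻¹ = [[−3, −512], [1, 256]] · [[−1, −2], [1, 3]] = [[−509, −1530], [255, 766]].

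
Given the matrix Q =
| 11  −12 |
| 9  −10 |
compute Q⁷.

tr Q = 1 and det Q = −2, so the characteristic polynomial is λ² − (1)λ + (−2) with roots 2 and −1.
Eigenvectors give P = [[4, 1], [3, 1]] with P⁻¹ = [[1, −1], [−3, 4]], and Q = P·diag(2, −1)·P⁻¹.
Then Q⁷ = P·diag(128, −1)·P⁻¹ = [[512, −1], [384, −1]] · [[1, −1], [−3, 4]] = [[515, −516], [387, −388]].

[[515, −516], [387, −388]]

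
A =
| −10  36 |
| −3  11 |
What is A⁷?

[[−388, 1548], [−129, 515]]

tr A = 1 and det A = −2, so the characteristic polynomial is λ² − (1)λ + (−2) with roots −1 and 2.
Eigenvectors give P = [[4, 3], [1, 1]] with P⁻¹ = [[1, −3], [−1, 4]], and A = P·diag(−1, 2)·P⁻¹.
Then A⁷ = P·diag(−1, 128)·P⁻¹ = [[−4, 384], [−1, 128]] · [[1, −3], [−1, 4]] = [[−388, 1548], [−129, 515]].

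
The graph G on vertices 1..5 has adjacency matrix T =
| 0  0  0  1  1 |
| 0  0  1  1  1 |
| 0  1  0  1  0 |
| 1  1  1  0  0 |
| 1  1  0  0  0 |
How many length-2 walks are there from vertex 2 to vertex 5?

0

The number of length-2 walks from vertex 2 to vertex 5 is entry (2,5) of T^2, where T is the adjacency matrix.
T^2 = [[2, 2, 1, 0, 0], [2, 3, 1, 1, 0], [1, 1, 2, 1, 1], [0, 1, 1, 3, 2], [0, 0, 1, 2, 2]]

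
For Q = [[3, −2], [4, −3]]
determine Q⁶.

[[1, 0], [0, 1]]

Q² = I (check: tr Q = 0 and det Q = −1), so Q⁶ = I since 6 is even.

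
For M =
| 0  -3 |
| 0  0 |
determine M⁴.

[[0, 0], [0, 0]]

M is strictly triangular, hence nilpotent: M² = 0, so M⁴ = 0.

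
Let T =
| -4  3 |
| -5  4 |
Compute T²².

[[1, 0], [0, 1]]

T² = I (check: tr T = 0 and det T = -1), so T²² = I since 22 is even.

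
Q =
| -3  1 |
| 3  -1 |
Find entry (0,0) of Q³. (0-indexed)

Q² = [[12, -4], [-12, 4]]
Q³ = [[-48, 16], [48, -16]]

-48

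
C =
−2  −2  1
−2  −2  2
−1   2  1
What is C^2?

[[7, 10, −5], [6, 12, −4], [−3, 0, 4]]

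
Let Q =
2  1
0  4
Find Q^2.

[[4, 6], [0, 16]]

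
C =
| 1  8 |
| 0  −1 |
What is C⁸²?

[[1, 0], [0, 1]]

C² = I (check: tr C = 0 and det C = −1), so C⁸² = I since 82 is even.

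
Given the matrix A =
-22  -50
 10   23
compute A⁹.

tr A = 1 and det A = -6, so the characteristic polynomial is λ² − (1)λ + (-6) with roots 3 and -2.
Eigenvectors give P = [[-2, 5], [1, -2]] with P⁻¹ = [[2, 5], [1, 2]], and A = P·diag(3, -2)·P⁻¹.
Then A⁹ = P·diag(19683, -512)·P⁻¹ = [[-39366, -2560], [19683, 1024]] · [[2, 5], [1, 2]] = [[-81292, -201950], [40390, 100463]].

[[-81292, -201950], [40390, 100463]]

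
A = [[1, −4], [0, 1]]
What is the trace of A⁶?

A = I + N where N = [[0, −4], [0, 0]] is strictly upper-triangular, so N² = 0.
(I + N)⁶ = I + 6·N = [[1, −24], [0, 1]].

2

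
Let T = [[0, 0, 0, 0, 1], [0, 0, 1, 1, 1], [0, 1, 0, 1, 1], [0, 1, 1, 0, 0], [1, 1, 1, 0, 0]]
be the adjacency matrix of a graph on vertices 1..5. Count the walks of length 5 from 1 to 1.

The number of length-5 walks from vertex 1 to vertex 1 is entry (1,1) of T⁵, where T is the adjacency matrix.
T² = [[1, 1, 1, 0, 0], [1, 3, 2, 1, 1], [1, 2, 3, 1, 1], [0, 1, 1, 2, 2], [0, 1, 1, 2, 3]]
T³ = [[0, 1, 1, 2, 3], [1, 4, 5, 5, 6], [1, 5, 4, 5, 6], [2, 5, 5, 2, 2], [3, 6, 6, 2, 2]]
T⁴ = [[3, 6, 6, 2, 2], [6, 16, 15, 9, 10], [6, 15, 16, 9, 10], [2, 9, 9, 10, 12], [2, 10, 10, 12, 15]]
T⁵ = [[2, 10, 10, 12, 15], [10, 34, 35, 31, 37], [10, 35, 34, 31, 37], [12, 31, 31, 18, 20], [15, 37, 37, 20, 22]]

2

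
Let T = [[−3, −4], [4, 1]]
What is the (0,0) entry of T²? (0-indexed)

−7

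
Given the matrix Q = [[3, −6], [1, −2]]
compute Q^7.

[[3, −6], [1, −2]]

Q² = Q (a projection; rank 1, trace 1), so Q^7 = Q.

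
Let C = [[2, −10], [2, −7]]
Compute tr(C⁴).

97

tr C = −5 and det C = 6, so the characteristic polynomial is λ² − (−5)λ + (6) with roots −3 and −2.
Eigenvectors give P = [[2, 5], [1, 2]] with P⁻¹ = [[−2, 5], [1, −2]], and C = P·diag(−3, −2)·P⁻¹.
Then C⁴ = P·diag(81, 16)·P⁻¹ = [[162, 80], [81, 32]] · [[−2, 5], [1, −2]] = [[−244, 650], [−130, 341]].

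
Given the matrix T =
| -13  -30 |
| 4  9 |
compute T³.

tr T = -4 and det T = 3, so the characteristic polynomial is λ² − (-4)λ + (3) with roots -3 and -1.
Eigenvectors give P = [[-3, 5], [1, -2]] with P⁻¹ = [[-2, -5], [-1, -3]], and T = P·diag(-3, -1)·P⁻¹.
Then T³ = P·diag(-27, -1)·P⁻¹ = [[81, -5], [-27, 2]] · [[-2, -5], [-1, -3]] = [[-157, -390], [52, 129]].

[[-157, -390], [52, 129]]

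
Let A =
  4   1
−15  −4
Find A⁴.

A² = I (check: tr A = 0 and det A = −1), so A⁴ = I since 4 is even.

[[1, 0], [0, 1]]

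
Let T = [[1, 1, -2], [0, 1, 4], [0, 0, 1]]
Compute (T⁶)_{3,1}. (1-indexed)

0

T = I + N where N = [[0, 1, -2], [0, 0, 4], [0, 0, 0]] is strictly upper-triangular, so N³ = 0.
(I + N)⁶ = I + 6·N + 15·N² = [[1, 6, 48], [0, 1, 24], [0, 0, 1]].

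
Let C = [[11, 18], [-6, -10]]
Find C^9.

[[2051, 3078], [-1026, -1540]]

tr C = 1 and det C = -2, so the characteristic polynomial is λ² − (1)λ + (-2) with roots 2 and -1.
Eigenvectors give P = [[-2, -3], [1, 2]] with P⁻¹ = [[-2, -3], [1, 2]], and C = P·diag(2, -1)·P⁻¹.
Then C^9 = P·diag(512, -1)·P⁻¹ = [[-1024, 3], [512, -2]] · [[-2, -3], [1, 2]] = [[2051, 3078], [-1026, -1540]].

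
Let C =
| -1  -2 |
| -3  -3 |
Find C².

[[7, 8], [12, 15]]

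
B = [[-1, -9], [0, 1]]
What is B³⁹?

B² = I (check: tr B = 0 and det B = -1), so B³⁹ = B since 39 is odd.

[[-1, -9], [0, 1]]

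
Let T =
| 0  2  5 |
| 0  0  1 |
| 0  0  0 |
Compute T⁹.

T is strictly triangular, hence nilpotent: T³ = 0, so T⁹ = 0.

[[0, 0, 0], [0, 0, 0], [0, 0, 0]]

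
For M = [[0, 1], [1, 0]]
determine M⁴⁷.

[[0, 1], [1, 0]]

M² = I (check: tr M = 0 and det M = -1), so M⁴⁷ = M since 47 is odd.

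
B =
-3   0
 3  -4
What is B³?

[[-27, 0], [111, -64]]

B² = [[9, 0], [-21, 16]]
B³ = [[-27, 0], [111, -64]]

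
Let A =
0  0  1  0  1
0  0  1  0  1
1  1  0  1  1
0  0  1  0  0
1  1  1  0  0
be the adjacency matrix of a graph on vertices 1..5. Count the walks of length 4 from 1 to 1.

The number of length-4 walks from vertex 1 to vertex 1 is entry (1,1) of A⁴, where A is the adjacency matrix.
A² = [[2, 2, 1, 1, 1], [2, 2, 1, 1, 1], [1, 1, 4, 0, 2], [1, 1, 0, 1, 1], [1, 1, 2, 1, 3]]
A³ = [[2, 2, 6, 1, 5], [2, 2, 6, 1, 5], [6, 6, 4, 4, 6], [1, 1, 4, 0, 2], [5, 5, 6, 2, 4]]
A⁴ = [[11, 11, 10, 6, 10], [11, 11, 10, 6, 10], [10, 10, 22, 4, 16], [6, 6, 4, 4, 6], [10, 10, 16, 6, 16]]

11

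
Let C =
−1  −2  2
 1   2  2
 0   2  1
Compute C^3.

[[3, −2, −2], [5, 26, 22], [4, 18, 21]]

C^2 = [[−1, 2, −4], [1, 6, 8], [2, 6, 5]]
C^3 = [[3, −2, −2], [5, 26, 22], [4, 18, 21]]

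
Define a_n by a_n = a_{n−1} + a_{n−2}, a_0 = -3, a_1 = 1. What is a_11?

With companion matrix M = [[1, 1], [1, 0]], [a_n, a_{n−1}]ᵀ = M·[a_{n−1}, a_{n−2}]ᵀ, so [a_11, a_10]ᵀ = M^10·[a_1, a_0]ᵀ.
M^10 = [[89, 55], [55, 34]], giving [a_11, a_10]ᵀ = [[-76], [-47]].

-76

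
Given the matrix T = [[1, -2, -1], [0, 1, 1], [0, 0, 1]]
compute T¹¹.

T = I + N where N = [[0, -2, -1], [0, 0, 1], [0, 0, 0]] is strictly upper-triangular, so N³ = 0.
(I + N)¹¹ = I + 11·N + 55·N² = [[1, -22, -121], [0, 1, 11], [0, 0, 1]].

[[1, -22, -121], [0, 1, 11], [0, 0, 1]]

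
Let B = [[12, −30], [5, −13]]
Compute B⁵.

tr B = −1 and det B = −6, so the characteristic polynomial is λ² − (−1)λ + (−6) with roots 2 and −3.
Eigenvectors give P = [[3, −2], [1, −1]] with P⁻¹ = [[1, −2], [1, −3]], and B = P·diag(2, −3)·P⁻¹.
Then B⁵ = P·diag(32, −243)·P⁻¹ = [[96, 486], [32, 243]] · [[1, −2], [1, −3]] = [[582, −1650], [275, −793]].

[[582, −1650], [275, −793]]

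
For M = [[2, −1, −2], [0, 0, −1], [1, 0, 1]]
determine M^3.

M^2 = [[2, −2, −5], [−1, 0, −1], [3, −1, −1]]
M^3 = [[−1, −2, −7], [−3, 1, 1], [5, −3, −6]]

[[−1, −2, −7], [−3, 1, 1], [5, −3, −6]]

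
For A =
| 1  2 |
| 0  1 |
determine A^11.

[[1, 22], [0, 1]]

A = I + N where N = [[0, 2], [0, 0]] is strictly upper-triangular, so N^2 = 0.
(I + N)^11 = I + 11·N = [[1, 22], [0, 1]].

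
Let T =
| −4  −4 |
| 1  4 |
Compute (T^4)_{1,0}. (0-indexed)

T^2 = [[12, 0], [0, 12]]
T^3 = [[−48, −48], [12, 48]]
T^4 = [[144, 0], [0, 144]]

0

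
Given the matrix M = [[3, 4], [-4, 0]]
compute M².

[[-7, 12], [-12, -16]]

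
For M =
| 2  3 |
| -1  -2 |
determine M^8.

M² = I (check: tr M = 0 and det M = -1), so M^8 = I since 8 is even.

[[1, 0], [0, 1]]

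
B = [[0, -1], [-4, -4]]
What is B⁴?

[[80, 96], [384, 464]]

B² = [[4, 4], [16, 20]]
B³ = [[-16, -20], [-80, -96]]
B⁴ = [[80, 96], [384, 464]]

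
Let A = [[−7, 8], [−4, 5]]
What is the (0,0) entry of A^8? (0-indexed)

tr A = −2 and det A = −3, so the characteristic polynomial is λ² − (−2)λ + (−3) with roots 1 and −3.
Eigenvectors give P = [[−1, 2], [−1, 1]] with P⁻¹ = [[1, −2], [1, −1]], and A = P·diag(1, −3)·P⁻¹.
Then A^8 = P·diag(1, 6561)·P⁻¹ = [[−1, 13122], [−1, 6561]] · [[1, −2], [1, −1]] = [[13121, −13120], [6560, −6559]].

13121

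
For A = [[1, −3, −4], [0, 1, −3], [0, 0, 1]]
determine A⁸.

[[1, −24, 220], [0, 1, −24], [0, 0, 1]]

A = I + N where N = [[0, −3, −4], [0, 0, −3], [0, 0, 0]] is strictly upper-triangular, so N³ = 0.
(I + N)⁸ = I + 8·N + 28·N² = [[1, −24, 220], [0, 1, −24], [0, 0, 1]].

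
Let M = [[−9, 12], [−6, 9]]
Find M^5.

[[−729, 972], [−486, 729]]

tr M = 0 and det M = −9, so the characteristic polynomial is λ² − (0)λ + (−9) with roots 3 and −3.
Eigenvectors give P = [[−1, 2], [−1, 1]] with P⁻¹ = [[1, −2], [1, −1]], and M = P·diag(3, −3)·P⁻¹.
Then M^5 = P·diag(243, −243)·P⁻¹ = [[−243, −486], [−243, −243]] · [[1, −2], [1, −1]] = [[−729, 972], [−486, 729]].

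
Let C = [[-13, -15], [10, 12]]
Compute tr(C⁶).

793

tr C = -1 and det C = -6, so the characteristic polynomial is λ² − (-1)λ + (-6) with roots -3 and 2.
Eigenvectors give P = [[3, -1], [-2, 1]] with P⁻¹ = [[1, 1], [2, 3]], and C = P·diag(-3, 2)·P⁻¹.
Then C⁶ = P·diag(729, 64)·P⁻¹ = [[2187, -64], [-1458, 64]] · [[1, 1], [2, 3]] = [[2059, 1995], [-1330, -1266]].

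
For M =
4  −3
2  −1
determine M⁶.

tr M = 3 and det M = 2, so the characteristic polynomial is λ² − (3)λ + (2) with roots 2 and 1.
Eigenvectors give P = [[3, 1], [2, 1]] with P⁻¹ = [[1, −1], [−2, 3]], and M = P·diag(2, 1)·P⁻¹.
Then M⁶ = P·diag(64, 1)·P⁻¹ = [[192, 1], [128, 1]] · [[1, −1], [−2, 3]] = [[190, −189], [126, −125]].

[[190, −189], [126, −125]]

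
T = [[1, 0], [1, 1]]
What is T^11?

[[1, 0], [11, 1]]

T = I + N where N = [[0, 0], [1, 0]] is strictly lower-triangular, so N^2 = 0.
(I + N)^11 = I + 11·N = [[1, 0], [11, 1]].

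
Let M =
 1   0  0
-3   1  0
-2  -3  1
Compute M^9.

[[1, 0, 0], [-27, 1, 0], [306, -27, 1]]

M = I + N where N = [[0, 0, 0], [-3, 0, 0], [-2, -3, 0]] is strictly lower-triangular, so N^3 = 0.
(I + N)^9 = I + 9·N + 36·N^2 = [[1, 0, 0], [-27, 1, 0], [306, -27, 1]].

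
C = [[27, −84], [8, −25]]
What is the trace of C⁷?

2186

tr C = 2 and det C = −3, so the characteristic polynomial is λ² − (2)λ + (−3) with roots −1 and 3.
Eigenvectors give P = [[3, 7], [1, 2]] with P⁻¹ = [[−2, 7], [1, −3]], and C = P·diag(−1, 3)·P⁻¹.
Then C⁷ = P·diag(−1, 2187)·P⁻¹ = [[−3, 15309], [−1, 4374]] · [[−2, 7], [1, −3]] = [[15315, −45948], [4376, −13129]].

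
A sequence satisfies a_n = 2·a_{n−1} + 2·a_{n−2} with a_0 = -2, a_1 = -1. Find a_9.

-6032

With companion matrix A = [[2, 2], [1, 0]], [a_n, a_{n−1}]ᵀ = A·[a_{n−1}, a_{n−2}]ᵀ, so [a_9, a_8]ᵀ = A⁸·[a_1, a_0]ᵀ.
A⁸ = [[2448, 1792], [896, 656]], giving [a_9, a_8]ᵀ = [[-6032], [-2208]].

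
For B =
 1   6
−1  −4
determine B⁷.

[[253, 762], [−127, −382]]

tr B = −3 and det B = 2, so the characteristic polynomial is λ² − (−3)λ + (2) with roots −2 and −1.
Eigenvectors give P = [[−2, −3], [1, 1]] with P⁻¹ = [[1, 3], [−1, −2]], and B = P·diag(−2, −1)·P⁻¹.
Then B⁷ = P·diag(−128, −1)·P⁻¹ = [[256, 3], [−128, −1]] · [[1, 3], [−1, −2]] = [[253, 762], [−127, −382]].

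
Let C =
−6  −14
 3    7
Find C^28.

[[−6, −14], [3, 7]]

C² = C (a projection; rank 1, trace 1), so C^28 = C.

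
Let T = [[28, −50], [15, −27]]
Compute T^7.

[[13762, −23150], [6945, −11703]]

tr T = 1 and det T = −6, so the characteristic polynomial is λ² − (1)λ + (−6) with roots 3 and −2.
Eigenvectors give P = [[2, 5], [1, 3]] with P⁻¹ = [[3, −5], [−1, 2]], and T = P·diag(3, −2)·P⁻¹.
Then T^7 = P·diag(2187, −128)·P⁻¹ = [[4374, −640], [2187, −384]] · [[3, −5], [−1, 2]] = [[13762, −23150], [6945, −11703]].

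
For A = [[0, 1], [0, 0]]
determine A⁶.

[[0, 0], [0, 0]]

A is strictly triangular, hence nilpotent: A² = 0, so A⁶ = 0.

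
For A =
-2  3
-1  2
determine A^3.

A² = I (check: tr A = 0 and det A = -1), so A^3 = A since 3 is odd.

[[-2, 3], [-1, 2]]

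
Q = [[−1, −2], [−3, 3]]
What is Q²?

[[7, −4], [−6, 15]]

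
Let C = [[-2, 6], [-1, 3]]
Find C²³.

C² = C (a projection; rank 1, trace 1), so C²³ = C.

[[-2, 6], [-1, 3]]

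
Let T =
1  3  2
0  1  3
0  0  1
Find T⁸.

T = I + N where N = [[0, 3, 2], [0, 0, 3], [0, 0, 0]] is strictly upper-triangular, so N³ = 0.
(I + N)⁸ = I + 8·N + 28·N² = [[1, 24, 268], [0, 1, 24], [0, 0, 1]].

[[1, 24, 268], [0, 1, 24], [0, 0, 1]]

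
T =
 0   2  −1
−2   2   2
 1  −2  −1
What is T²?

[[−5, 6, 5], [−2, −4, 4], [3, 0, −4]]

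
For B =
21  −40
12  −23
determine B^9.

[[98421, −196840], [59052, −118103]]

tr B = −2 and det B = −3, so the characteristic polynomial is λ² − (−2)λ + (−3) with roots −3 and 1.
Eigenvectors give P = [[5, 2], [3, 1]] with P⁻¹ = [[−1, 2], [3, −5]], and B = P·diag(−3, 1)·P⁻¹.
Then B^9 = P·diag(−19683, 1)·P⁻¹ = [[−98415, 2], [−59049, 1]] · [[−1, 2], [3, −5]] = [[98421, −196840], [59052, −118103]].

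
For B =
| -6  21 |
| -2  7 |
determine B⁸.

[[-6, 21], [-2, 7]]

B² = B (a projection; rank 1, trace 1), so B⁸ = B.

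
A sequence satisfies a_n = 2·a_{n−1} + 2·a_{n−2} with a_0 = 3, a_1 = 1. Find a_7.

1048

With companion matrix A = [[2, 2], [1, 0]], [a_n, a_{n−1}]ᵀ = A·[a_{n−1}, a_{n−2}]ᵀ, so [a_7, a_6]ᵀ = A⁶·[a_1, a_0]ᵀ.
A⁶ = [[328, 240], [120, 88]], giving [a_7, a_6]ᵀ = [[1048], [384]].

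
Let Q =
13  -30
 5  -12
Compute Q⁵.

tr Q = 1 and det Q = -6, so the characteristic polynomial is λ² − (1)λ + (-6) with roots 3 and -2.
Eigenvectors give P = [[3, 2], [1, 1]] with P⁻¹ = [[1, -2], [-1, 3]], and Q = P·diag(3, -2)·P⁻¹.
Then Q⁵ = P·diag(243, -32)·P⁻¹ = [[729, -64], [243, -32]] · [[1, -2], [-1, 3]] = [[793, -1650], [275, -582]].

[[793, -1650], [275, -582]]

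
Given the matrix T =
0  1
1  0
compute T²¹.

[[0, 1], [1, 0]]

T² = I (check: tr T = 0 and det T = −1), so T²¹ = T since 21 is odd.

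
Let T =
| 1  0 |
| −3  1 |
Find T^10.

T = I + N where N = [[0, 0], [−3, 0]] is strictly lower-triangular, so N^2 = 0.
(I + N)^10 = I + 10·N = [[1, 0], [−30, 1]].

[[1, 0], [−30, 1]]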